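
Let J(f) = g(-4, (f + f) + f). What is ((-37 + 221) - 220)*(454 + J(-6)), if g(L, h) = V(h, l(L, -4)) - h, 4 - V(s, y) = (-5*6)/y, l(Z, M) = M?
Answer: -16866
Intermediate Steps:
V(s, y) = 4 + 30/y (V(s, y) = 4 - (-5*6)/y = 4 - (-30)/y = 4 + 30/y)
g(L, h) = -7/2 - h (g(L, h) = (4 + 30/(-4)) - h = (4 + 30*(-¼)) - h = (4 - 15/2) - h = -7/2 - h)
J(f) = -7/2 - 3*f (J(f) = -7/2 - ((f + f) + f) = -7/2 - (2*f + f) = -7/2 - 3*f)
((-37 + 221) - 220)*(454 + J(-6)) = ((-37 + 221) - 220)*(454 + (-7/2 - 3*(-6))) = (184 - 220)*(454 + (-7/2 + 18)) = -36*(454 + 29/2) = -36*937/2 = -16866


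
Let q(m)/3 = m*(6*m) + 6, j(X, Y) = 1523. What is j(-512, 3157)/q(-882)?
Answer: 1523/14002650 ≈ 0.00010877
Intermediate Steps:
q(m) = 18 + 18*m² (q(m) = 3*(m*(6*m) + 6) = 3*(6*m² + 6) = 3*(6 + 6*m²) = 18 + 18*m²)
j(-512, 3157)/q(-882) = 1523/(18 + 18*(-882)²) = 1523/(18 + 18*777924) = 1523/(18 + 14002632) = 1523/14002650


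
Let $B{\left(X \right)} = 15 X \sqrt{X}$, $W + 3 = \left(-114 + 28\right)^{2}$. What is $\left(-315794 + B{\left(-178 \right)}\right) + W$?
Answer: $-308401 - 2670 i \sqrt{178} \approx -3.084 \cdot 10^{5} - 35622.0 i$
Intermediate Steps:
$W = 7393$ ($W = -3 + \left(-114 + 28\right)^{2} = -3 + \left(-86\right)^{2} = -3 + 7396 = 7393$)
$B{\left(X \right)} = 15 X^{\frac{3}{2}}$
$\left(-315794 + B{\left(-178 \right)}\right) + W = \left(-315794 + 15 \left(-178\right)^{\frac{3}{2}}\right) + 7393 = \left(-315794 + 15 \left(- 178 i \sqrt{178}\right)\right) + 7393 = \left(-315794 - 2670 i \sqrt{178}\right) + 7393 = -308401 - 2670 i \sqrt{178}$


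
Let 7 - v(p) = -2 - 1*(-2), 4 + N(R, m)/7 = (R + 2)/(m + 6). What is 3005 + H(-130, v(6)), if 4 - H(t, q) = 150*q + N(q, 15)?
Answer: 1984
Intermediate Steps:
N(R, m) = -28 + 7*(2 + R)/(6 + m) (N(R, m) = -28 + 7*((R + 2)/(m + 6)) = -28 + 7*((2 + R)/(6 + m)) = -28 + 7*(2 + R)/(6 + m))
v(p) = 7 (v(p) = 7 - (-2 - 1*(-2)) = 7 - (-2 + 2) = 7 - 1*0 = 7 + 0 = 7)
H(t, q) = 94/3 - 451*q/3 (H(t, q) = 4 - (150*q + 7*(-22 + q - 4*15)/(6 + 15)) = 4 - (150*q + 7*(-22 + q - 60)/21) = 4 - (150*q + 7*(1/21)*(-82 + q)) = 4 - (150*q + (-82/3 + q/3)) = 4 - (-82/3 + 451*q/3) = 4 + (82/3 - 451*q/3) = 94/3 - 451*q/3)
3005 + H(-130, v(6)) = 3005 + (94/3 - 451/3*7) = 3005 + (94/3 - 3157/3) = 3005 - 1021 = 1984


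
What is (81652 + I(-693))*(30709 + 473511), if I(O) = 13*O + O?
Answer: 36278629000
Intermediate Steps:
I(O) = 14*O
(81652 + I(-693))*(30709 + 473511) = (81652 + 14*(-693))*(30709 + 473511) = (81652 - 9702)*504220 = 71950*504220 = 36278629000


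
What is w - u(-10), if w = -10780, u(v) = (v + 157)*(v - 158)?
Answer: 13916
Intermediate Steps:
u(v) = (-158 + v)*(157 + v) (u(v) = (157 + v)*(-158 + v) = (-158 + v)*(157 + v))
w - u(-10) = -10780 - (-24806 + (-10)**2 - 1*(-10)) = -10780 - (-24806 + 100 + 10) = -10780 - 1*(-24696) = -10780 + 24696 = 13916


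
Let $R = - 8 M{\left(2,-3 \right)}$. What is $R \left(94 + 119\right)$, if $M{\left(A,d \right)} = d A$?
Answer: $10224$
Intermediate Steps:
$M{\left(A,d \right)} = A d$
$R = 48$ ($R = - 8 \cdot 2 \left(-3\right) = \left(-8\right) \left(-6\right) = 48$)
$R \left(94 + 119\right) = 48 \left(94 + 119\right) = 48 \cdot 213 = 10224$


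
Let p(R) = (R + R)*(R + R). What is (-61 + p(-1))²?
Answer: 3249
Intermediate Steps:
p(R) = 4*R² (p(R) = (2*R)*(2*R) = 4*R²)
(-61 + p(-1))² = (-61 + 4*(-1)²)² = (-61 + 4*1)² = (-61 + 4)² = (-57)² = 3249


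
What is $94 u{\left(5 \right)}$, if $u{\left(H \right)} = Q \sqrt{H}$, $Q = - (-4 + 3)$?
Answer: $94 \sqrt{5} \approx 210.19$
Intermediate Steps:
$Q = 1$ ($Q = \left(-1\right) \left(-1\right) = 1$)
$u{\left(H \right)} = \sqrt{H}$ ($u{\left(H \right)} = 1 \sqrt{H} = \sqrt{H}$)
$94 u{\left(5 \right)} = 94 \sqrt{5}$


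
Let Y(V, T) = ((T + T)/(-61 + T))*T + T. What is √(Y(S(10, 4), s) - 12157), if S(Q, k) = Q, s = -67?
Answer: 15*I*√3497/8 ≈ 110.88*I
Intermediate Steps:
Y(V, T) = T + 2*T²/(-61 + T) (Y(V, T) = ((2*T)/(-61 + T))*T + T = (2*T/(-61 + T))*T + T = 2*T²/(-61 + T) + T = T + 2*T²/(-61 + T))
√(Y(S(10, 4), s) - 12157) = √(-67*(-61 + 3*(-67))/(-61 - 67) - 12157) = √(-67*(-61 - 201)/(-128) - 12157) = √(-67*(-1/128)*(-262) - 12157) = √(-8777/64 - 12157) = √(-786825/64) = 15*I*√3497/8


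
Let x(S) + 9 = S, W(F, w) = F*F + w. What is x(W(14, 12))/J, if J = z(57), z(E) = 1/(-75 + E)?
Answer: -3582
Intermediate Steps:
W(F, w) = w + F² (W(F, w) = F² + w = w + F²)
J = -1/18 (J = 1/(-75 + 57) = 1/(-18) = -1/18 ≈ -0.055556)
x(S) = -9 + S
x(W(14, 12))/J = (-9 + (12 + 14²))/(-1/18) = (-9 + (12 + 196))*(-18) = (-9 + 208)*(-18) = 199*(-18) = -3582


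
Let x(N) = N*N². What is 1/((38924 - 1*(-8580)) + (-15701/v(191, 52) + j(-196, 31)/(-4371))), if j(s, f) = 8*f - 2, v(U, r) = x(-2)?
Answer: 11656/576582325 ≈ 2.0216e-5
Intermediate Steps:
x(N) = N³
v(U, r) = -8 (v(U, r) = (-2)³ = -8)
j(s, f) = -2 + 8*f
1/((38924 - 1*(-8580)) + (-15701/v(191, 52) + j(-196, 31)/(-4371))) = 1/((38924 - 1*(-8580)) + (-15701/(-8) + (-2 + 8*31)/(-4371))) = 1/((38924 + 8580) + (-15701*(-⅛) + (-2 + 248)*(-1/4371))) = 1/(47504 + (15701/8 + 246*(-1/4371))) = 1/(47504 + (15701/8 - 82/1457)) = 1/(47504 + 22875701/11656) = 1/(576582325/11656) = 11656/576582325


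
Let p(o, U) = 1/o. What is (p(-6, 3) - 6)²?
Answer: 1369/36 ≈ 38.028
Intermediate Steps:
(p(-6, 3) - 6)² = (1/(-6) - 6)² = (-⅙ - 6)² = (-37/6)² = 1369/36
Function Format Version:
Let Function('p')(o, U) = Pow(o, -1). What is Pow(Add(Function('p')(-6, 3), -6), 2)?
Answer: Rational(1369, 36) ≈ 38.028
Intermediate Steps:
Pow(Add(Function('p')(-6, 3), -6), 2) = Pow(Add(Pow(-6, -1), -6), 2) = Pow(Add(Rational(-1, 6), -6), 2) = Pow(Rational(-37, 6), 2) = Rational(1369, 36)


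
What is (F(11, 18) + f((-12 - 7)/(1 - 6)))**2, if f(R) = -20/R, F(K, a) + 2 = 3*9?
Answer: 140625/361 ≈ 389.54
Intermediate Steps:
F(K, a) = 25 (F(K, a) = -2 + 3*9 = -2 + 27 = 25)
(F(11, 18) + f((-12 - 7)/(1 - 6)))**2 = (25 - 20*(1 - 6)/(-12 - 7))**2 = (25 - 20/((-19/(-5))))**2 = (25 - 20/((-19*(-1/5))))**2 = (25 - 20/19/5)**2 = (25 - 20*5/19)**2 = (25 - 100/19)**2 = (375/19)**2 = 140625/361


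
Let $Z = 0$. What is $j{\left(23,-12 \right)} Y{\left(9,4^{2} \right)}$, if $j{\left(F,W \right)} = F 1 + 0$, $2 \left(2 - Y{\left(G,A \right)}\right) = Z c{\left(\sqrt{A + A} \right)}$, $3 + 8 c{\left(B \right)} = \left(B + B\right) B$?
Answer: $46$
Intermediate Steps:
$c{\left(B \right)} = - \frac{3}{8} + \frac{B^{2}}{4}$ ($c{\left(B \right)} = - \frac{3}{8} + \frac{\left(B + B\right) B}{8} = - \frac{3}{8} + \frac{2 B B}{8} = - \frac{3}{8} + \frac{2 B^{2}}{8} = - \frac{3}{8} + \frac{B^{2}}{4}$)
$Y{\left(G,A \right)} = 2$ ($Y{\left(G,A \right)} = 2 - \frac{0 \left(- \frac{3}{8} + \frac{\left(\sqrt{A + A}\right)^{2}}{4}\right)}{2} = 2 - \frac{0 \left(- \frac{3}{8} + \frac{\left(\sqrt{2 A}\right)^{2}}{4}\right)}{2} = 2 - \frac{0 \left(- \frac{3}{8} + \frac{\left(\sqrt{2} \sqrt{A}\right)^{2}}{4}\right)}{2} = 2 - \frac{0 \left(- \frac{3}{8} + \frac{2 A}{4}\right)}{2} = 2 - \frac{0 \left(- \frac{3}{8} + \frac{A}{2}\right)}{2} = 2 - 0 = 2 + 0 = 2$)
$j{\left(F,W \right)} = F$ ($j{\left(F,W \right)} = F + 0 = F$)
$j{\left(23,-12 \right)} Y{\left(9,4^{2} \right)} = 23 \cdot 2 = 46$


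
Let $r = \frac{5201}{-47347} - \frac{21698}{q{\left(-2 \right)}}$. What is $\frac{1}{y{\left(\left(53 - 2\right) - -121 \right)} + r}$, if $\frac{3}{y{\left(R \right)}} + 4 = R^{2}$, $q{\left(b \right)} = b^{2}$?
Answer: $- \frac{466841420}{2532432517303} \approx -0.00018435$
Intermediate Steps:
$r = - \frac{513678005}{94694}$ ($r = \frac{5201}{-47347} - \frac{21698}{\left(-2\right)^{2}} = 5201 \left(- \frac{1}{47347}\right) - \frac{21698}{4} = - \frac{5201}{47347} - \frac{10849}{2} = - \frac{513678005}{94694} \approx -5424.6$)
$y{\left(R \right)} = \frac{3}{-4 + R^{2}}$
$\frac{1}{y{\left(\left(53 - 2\right) - -121 \right)} + r} = \frac{1}{\frac{3}{-4 + \left(\left(53 - 2\right) - -121\right)^{2}} - \frac{513678005}{94694}} = \frac{1}{\frac{3}{-4 + \left(51 + 121\right)^{2}} - \frac{513678005}{94694}} = \frac{1}{\frac{3}{-4 + 172^{2}} - \frac{513678005}{94694}} = \frac{1}{\frac{3}{-4 + 29584} - \frac{513678005}{94694}} = \frac{1}{\frac{3}{29580} - \frac{513678005}{94694}} = \frac{1}{3 \cdot \frac{1}{29580} - \frac{513678005}{94694}} = \frac{1}{\frac{1}{9860} - \frac{513678005}{94694}} = \frac{1}{- \frac{2532432517303}{466841420}} = - \frac{466841420}{2532432517303}$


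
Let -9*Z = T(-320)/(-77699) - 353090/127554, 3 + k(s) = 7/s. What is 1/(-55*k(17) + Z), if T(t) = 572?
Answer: 758177595819/108162626155723 ≈ 0.0070096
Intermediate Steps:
k(s) = -3 + 7/s
Z = 13753850399/44598682107 (Z = -(572/(-77699) - 353090/127554)/9 = -(572*(-1/77699) - 353090*1/127554)/9 = -(-572/77699 - 176545/63777)/9 = -⅑*(-13753850399/4955409123) = 13753850399/44598682107 ≈ 0.30839)
1/(-55*k(17) + Z) = 1/(-55*(-3 + 7/17) + 13753850399/44598682107) = 1/(-55*(-44/17) + 13753850399/44598682107) = 1/(2420/17 + 13753850399/44598682107) = 1/(108162626155723/758177595819) = 758177595819/108162626155723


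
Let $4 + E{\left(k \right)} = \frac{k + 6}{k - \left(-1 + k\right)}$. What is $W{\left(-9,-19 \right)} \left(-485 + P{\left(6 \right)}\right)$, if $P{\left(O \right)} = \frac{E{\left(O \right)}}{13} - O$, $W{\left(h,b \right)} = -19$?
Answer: $\frac{121125}{13} \approx 9317.3$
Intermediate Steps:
$E{\left(k \right)} = 2 + k$ ($E{\left(k \right)} = -4 + \frac{k + 6}{k - \left(-1 + k\right)} = -4 + \frac{6 + k}{1} = -4 + \left(6 + k\right) 1 = -4 + \left(6 + k\right) = 2 + k$)
$P{\left(O \right)} = \frac{2}{13} - \frac{12 O}{13}$ ($P{\left(O \right)} = \frac{2 + O}{13} - O = \left(2 + O\right) \frac{1}{13} - O = \left(\frac{2}{13} + \frac{O}{13}\right) - O = \frac{2}{13} - \frac{12 O}{13}$)
$W{\left(-9,-19 \right)} \left(-485 + P{\left(6 \right)}\right) = - 19 \left(-485 + \left(\frac{2}{13} - \frac{72}{13}\right)\right) = - 19 \left(-485 - \frac{70}{13}\right) = \left(-19\right) \left(- \frac{6375}{13}\right) = \frac{121125}{13}$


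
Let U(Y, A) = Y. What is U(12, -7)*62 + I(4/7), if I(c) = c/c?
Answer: 745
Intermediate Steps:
I(c) = 1
U(12, -7)*62 + I(4/7) = 12*62 + 1 = 744 + 1 = 745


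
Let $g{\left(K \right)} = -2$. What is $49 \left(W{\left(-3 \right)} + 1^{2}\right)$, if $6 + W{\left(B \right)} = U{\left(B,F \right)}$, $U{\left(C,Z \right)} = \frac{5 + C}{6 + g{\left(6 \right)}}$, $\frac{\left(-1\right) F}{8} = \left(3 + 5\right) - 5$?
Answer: $- \frac{441}{2} \approx -220.5$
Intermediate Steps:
$F = -24$ ($F = - 8 \left(\left(3 + 5\right) - 5\right) = - 8 \left(8 - 5\right) = \left(-8\right) 3 = -24$)
$U{\left(C,Z \right)} = \frac{5}{4} + \frac{C}{4}$ ($U{\left(C,Z \right)} = \frac{5 + C}{6 - 2} = \frac{5 + C}{4} = \left(5 + C\right) \frac{1}{4} = \frac{5}{4} + \frac{C}{4}$)
$W{\left(B \right)} = - \frac{19}{4} + \frac{B}{4}$ ($W{\left(B \right)} = -6 + \left(\frac{5}{4} + \frac{B}{4}\right) = - \frac{19}{4} + \frac{B}{4}$)
$49 \left(W{\left(-3 \right)} + 1^{2}\right) = 49 \left(\left(- \frac{19}{4} + \frac{1}{4} \left(-3\right)\right) + 1^{2}\right) = 49 \left(\left(- \frac{19}{4} - \frac{3}{4}\right) + 1\right) = 49 \left(- \frac{11}{2} + 1\right) = 49 \left(- \frac{9}{2}\right) = - \frac{441}{2}$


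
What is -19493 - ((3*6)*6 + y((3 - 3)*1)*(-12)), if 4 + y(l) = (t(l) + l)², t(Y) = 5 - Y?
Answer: -19349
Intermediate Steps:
y(l) = 21 (y(l) = -4 + ((5 - l) + l)² = -4 + 5² = -4 + 25 = 21)
-19493 - ((3*6)*6 + y((3 - 3)*1)*(-12)) = -19493 - ((3*6)*6 + 21*(-12)) = -19493 - (18*6 - 252) = -19493 - (108 - 252) = -19493 - 1*(-144) = -19493 + 144 = -19349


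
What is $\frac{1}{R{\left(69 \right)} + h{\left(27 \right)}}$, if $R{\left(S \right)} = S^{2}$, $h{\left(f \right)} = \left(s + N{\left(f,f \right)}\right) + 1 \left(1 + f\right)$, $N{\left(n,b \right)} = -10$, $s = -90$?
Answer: $\frac{1}{4689} \approx 0.00021327$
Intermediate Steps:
$h{\left(f \right)} = -99 + f$ ($h{\left(f \right)} = \left(-90 - 10\right) + 1 \left(1 + f\right) = -100 + \left(1 + f\right) = -99 + f$)
$\frac{1}{R{\left(69 \right)} + h{\left(27 \right)}} = \frac{1}{69^{2} + \left(-99 + 27\right)} = \frac{1}{4761 - 72} = \frac{1}{4689}$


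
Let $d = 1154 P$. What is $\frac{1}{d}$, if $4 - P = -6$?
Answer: $\frac{1}{11540} \approx 8.6655 \cdot 10^{-5}$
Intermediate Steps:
$P = 10$ ($P = 4 - -6 = 4 + 6 = 10$)
$d = 11540$ ($d = 1154 \cdot 10 = 11540$)
$\frac{1}{d} = \frac{1}{11540}$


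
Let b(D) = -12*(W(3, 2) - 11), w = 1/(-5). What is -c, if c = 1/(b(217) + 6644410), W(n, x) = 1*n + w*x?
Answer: -5/33222554 ≈ -1.5050e-7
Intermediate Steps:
w = -⅕ ≈ -0.20000
W(n, x) = n - x/5 (W(n, x) = 1*n - x/5 = n - x/5)
b(D) = 504/5 (b(D) = -12*((3 - ⅕*2) - 11) = -12*((3 - ⅖) - 11) = -12*(13/5 - 11) = -12*(-42/5) = 504/5)
c = 5/33222554 (c = 1/(504/5 + 6644410) = 1/(33222554/5) = 5/33222554 ≈ 1.5050e-7)
-c = -1*5/33222554 = -5/33222554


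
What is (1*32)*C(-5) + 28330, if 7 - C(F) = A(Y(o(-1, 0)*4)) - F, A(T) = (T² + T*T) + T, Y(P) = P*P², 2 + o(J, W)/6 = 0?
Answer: -782754222358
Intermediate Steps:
o(J, W) = -12 (o(J, W) = -12 + 6*0 = -12 + 0 = -12)
Y(P) = P³
A(T) = T + 2*T² (A(T) = (T² + T²) + T = 2*T² + T = T + 2*T²)
C(F) = -24461070329 + F (C(F) = 7 - ((-12*4)³*(1 + 2*(-12*4)³) - F) = 7 - ((-48)³*(1 + 2*(-48)³) - F) = 7 - (-110592*(1 + 2*(-110592)) - F) = 7 - (-110592*(1 - 221184) - F) = 7 - (-110592*(-221183) - F) = 7 - (24461070336 - F) = 7 + (-24461070336 + F) = -24461070329 + F)
(1*32)*C(-5) + 28330 = (1*32)*(-24461070329 - 5) + 28330 = 32*(-24461070334) + 28330 = -782754250688 + 28330 = -782754222358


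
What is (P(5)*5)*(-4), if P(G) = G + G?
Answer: -200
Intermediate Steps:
P(G) = 2*G
(P(5)*5)*(-4) = ((2*5)*5)*(-4) = (10*5)*(-4) = 50*(-4) = -200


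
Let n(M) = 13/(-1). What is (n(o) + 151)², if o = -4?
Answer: 19044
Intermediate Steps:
n(M) = -13 (n(M) = 13*(-1) = -13)
(n(o) + 151)² = (-13 + 151)² = 138² = 19044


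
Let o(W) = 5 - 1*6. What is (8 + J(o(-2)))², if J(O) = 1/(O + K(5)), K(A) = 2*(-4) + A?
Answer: 961/16 ≈ 60.063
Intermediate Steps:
K(A) = -8 + A
o(W) = -1 (o(W) = 5 - 6 = -1)
J(O) = 1/(-3 + O) (J(O) = 1/(O + (-8 + 5)) = 1/(O - 3) = 1/(-3 + O))
(8 + J(o(-2)))² = (8 + 1/(-3 - 1))² = (8 + 1/(-4))² = (8 - ¼)² = (31/4)² = 961/16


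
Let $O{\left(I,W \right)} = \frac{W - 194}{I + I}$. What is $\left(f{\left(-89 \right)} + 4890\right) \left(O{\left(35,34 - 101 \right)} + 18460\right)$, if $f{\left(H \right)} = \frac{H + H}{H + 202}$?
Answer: $\frac{356828384044}{3955} \approx 9.0222 \cdot 10^{7}$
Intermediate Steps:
$f{\left(H \right)} = \frac{2 H}{202 + H}$
$O{\left(I,W \right)} = \frac{-194 + W}{2 I}$
$\left(f{\left(-89 \right)} + 4890\right) \left(O{\left(35,34 - 101 \right)} + 18460\right) = \left(2 \left(-89\right) \frac{1}{202 - 89} + 4890\right) \left(\frac{-194 + \left(34 - 101\right)}{2 \cdot 35} + 18460\right) = \left(2 \left(-89\right) \frac{1}{113} + 4890\right) \left(\frac{1}{2} \cdot \frac{1}{35} \left(-194 + \left(34 - 101\right)\right) + 18460\right) = \left(2 \left(-89\right) \frac{1}{113} + 4890\right) \left(\frac{1}{2} \cdot \frac{1}{35} \left(-194 - 67\right) + 18460\right) = \left(- \frac{178}{113} + 4890\right) \left(\frac{1}{2} \cdot \frac{1}{35} \left(-261\right) + 18460\right) = \frac{552392 \left(- \frac{261}{70} + 18460\right)}{113} = \frac{552392}{113} \cdot \frac{1291939}{70} = \frac{356828384044}{3955}$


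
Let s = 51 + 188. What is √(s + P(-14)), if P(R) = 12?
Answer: √251 ≈ 15.843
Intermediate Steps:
s = 239
√(s + P(-14)) = √(239 + 12) = √251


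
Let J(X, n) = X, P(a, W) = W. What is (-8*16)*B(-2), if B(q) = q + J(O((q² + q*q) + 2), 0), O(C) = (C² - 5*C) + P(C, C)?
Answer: -7424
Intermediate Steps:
O(C) = C² - 4*C (O(C) = (C² - 5*C) + C = C² - 4*C)
B(q) = q + (-2 + 2*q²)*(2 + 2*q²) (B(q) = q + ((q² + q*q) + 2)*(-4 + ((q² + q*q) + 2)) = q + ((q² + q²) + 2)*(-4 + ((q² + q²) + 2)) = q + (2*q² + 2)*(-4 + (2*q² + 2)) = q + (2 + 2*q²)*(-4 + (2 + 2*q²)) = q + (2 + 2*q²)*(-2 + 2*q²) = q + (-2 + 2*q²)*(2 + 2*q²))
(-8*16)*B(-2) = (-8*16)*(-4 - 2 + 4*(-2)⁴) = -128*(-4 - 2 + 4*16) = -128*(-4 - 2 + 64) = -128*58 = -7424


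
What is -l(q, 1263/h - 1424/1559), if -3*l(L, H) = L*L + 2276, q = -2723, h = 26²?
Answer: 2472335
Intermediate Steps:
h = 676
l(L, H) = -2276/3 - L²/3 (l(L, H) = -(L*L + 2276)/3 = -(L² + 2276)/3 = -(2276 + L²)/3 = -2276/3 - L²/3)
-l(q, 1263/h - 1424/1559) = -(-2276/3 - ⅓*(-2723)²) = -(-2276/3 - ⅓*7414729) = -(-2276/3 - 7414729/3) = -1*(-2472335) = 2472335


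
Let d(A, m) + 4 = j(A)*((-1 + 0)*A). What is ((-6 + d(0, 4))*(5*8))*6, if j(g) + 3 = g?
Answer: -2400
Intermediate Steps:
j(g) = -3 + g
d(A, m) = -4 - A*(-3 + A) (d(A, m) = -4 + (-3 + A)*((-1 + 0)*A) = -4 + (-3 + A)*(-A) = -4 - A*(-3 + A))
((-6 + d(0, 4))*(5*8))*6 = ((-6 + (-4 - 1*0*(-3 + 0)))*(5*8))*6 = ((-6 + (-4 - 1*0*(-3)))*40)*6 = ((-6 + (-4 + 0))*40)*6 = ((-6 - 4)*40)*6 = -10*40*6 = -400*6 = -2400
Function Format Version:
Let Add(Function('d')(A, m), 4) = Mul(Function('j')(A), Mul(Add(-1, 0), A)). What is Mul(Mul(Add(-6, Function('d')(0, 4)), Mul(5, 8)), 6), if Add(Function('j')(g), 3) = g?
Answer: -2400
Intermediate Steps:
Function('j')(g) = Add(-3, g)
Function('d')(A, m) = Add(-4, Mul(-1, A, Add(-3, A))) (Function('d')(A, m) = Add(-4, Mul(Add(-3, A), Mul(Add(-1, 0), A))) = Add(-4, Mul(Add(-3, A), Mul(-1, A))) = Add(-4, Mul(-1, A, Add(-3, A))))
Mul(Mul(Add(-6, Function('d')(0, 4)), Mul(5, 8)), 6) = Mul(Mul(Add(-6, Add(-4, Mul(-1, 0, Add(-3, 0)))), Mul(5, 8)), 6) = Mul(Mul(Add(-6, Add(-4, Mul(-1, 0, -3))), 40), 6) = Mul(Mul(Add(-6, Add(-4, 0)), 40), 6) = Mul(Mul(Add(-6, -4), 40), 6) = Mul(Mul(-10, 40), 6) = Mul(-400, 6) = -2400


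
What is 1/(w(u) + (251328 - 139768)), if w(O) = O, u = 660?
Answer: 1/112220 ≈ 8.9111e-6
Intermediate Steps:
1/(w(u) + (251328 - 139768)) = 1/(660 + (251328 - 139768)) = 1/(660 + 111560) = 1/112220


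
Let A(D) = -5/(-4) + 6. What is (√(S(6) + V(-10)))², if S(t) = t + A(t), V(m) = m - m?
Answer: 53/4 ≈ 13.250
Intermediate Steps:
A(D) = 29/4 (A(D) = -5*(-¼) + 6 = 5/4 + 6 = 29/4)
V(m) = 0
S(t) = 29/4 + t (S(t) = t + 29/4 = 29/4 + t)
(√(S(6) + V(-10)))² = (√((29/4 + 6) + 0))² = (√(53/4 + 0))² = (√(53/4))² = (√53/2)² = 53/4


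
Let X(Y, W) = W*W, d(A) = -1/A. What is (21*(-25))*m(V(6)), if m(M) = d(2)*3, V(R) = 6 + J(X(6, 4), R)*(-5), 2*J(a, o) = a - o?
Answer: 1575/2 ≈ 787.50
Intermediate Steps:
X(Y, W) = W²
J(a, o) = a/2 - o/2 (J(a, o) = (a - o)/2 = a/2 - o/2)
V(R) = -34 + 5*R/2 (V(R) = 6 + ((½)*4² - R/2)*(-5) = 6 + ((½)*16 - R/2)*(-5) = 6 + (8 - R/2)*(-5) = 6 + (-40 + 5*R/2) = -34 + 5*R/2)
m(M) = -3/2 (m(M) = -1/2*3 = -1*½*3 = -½*3 = -3/2)
(21*(-25))*m(V(6)) = (21*(-25))*(-3/2) = -525*(-3/2) = 1575/2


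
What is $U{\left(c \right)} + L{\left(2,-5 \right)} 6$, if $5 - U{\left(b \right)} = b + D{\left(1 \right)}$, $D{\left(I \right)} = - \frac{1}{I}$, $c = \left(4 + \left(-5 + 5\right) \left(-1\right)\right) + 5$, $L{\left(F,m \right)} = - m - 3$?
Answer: $9$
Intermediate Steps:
$L{\left(F,m \right)} = -3 - m$
$c = 9$ ($c = \left(4 + 0 \left(-1\right)\right) + 5 = \left(4 + 0\right) + 5 = 4 + 5 = 9$)
$U{\left(b \right)} = 6 - b$ ($U{\left(b \right)} = 5 - \left(b - 1^{-1}\right) = 5 - \left(b - 1\right) = 5 - \left(-1 + b\right) = 6 - b$)
$U{\left(c \right)} + L{\left(2,-5 \right)} 6 = \left(6 - 9\right) + \left(-3 - -5\right) 6 = \left(6 - 9\right) + \left(-3 + 5\right) 6 = -3 + 2 \cdot 6 = -3 + 12 = 9$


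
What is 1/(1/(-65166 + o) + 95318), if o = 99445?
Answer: 34279/3267405723 ≈ 1.0491e-5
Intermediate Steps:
1/(1/(-65166 + o) + 95318) = 1/(1/(-65166 + 99445) + 95318) = 1/(1/34279 + 95318) = 1/(3267405723/34279) = 34279/3267405723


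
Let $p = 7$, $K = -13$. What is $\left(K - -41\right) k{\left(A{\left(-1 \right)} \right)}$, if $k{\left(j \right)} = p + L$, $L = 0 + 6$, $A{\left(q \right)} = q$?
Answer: $364$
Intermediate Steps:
$L = 6$
$k{\left(j \right)} = 13$ ($k{\left(j \right)} = 7 + 6 = 13$)
$\left(K - -41\right) k{\left(A{\left(-1 \right)} \right)} = \left(-13 - -41\right) 13 = \left(-13 + \left(-30 + 71\right)\right) 13 = \left(-13 + 41\right) 13 = 28 \cdot 13 = 364$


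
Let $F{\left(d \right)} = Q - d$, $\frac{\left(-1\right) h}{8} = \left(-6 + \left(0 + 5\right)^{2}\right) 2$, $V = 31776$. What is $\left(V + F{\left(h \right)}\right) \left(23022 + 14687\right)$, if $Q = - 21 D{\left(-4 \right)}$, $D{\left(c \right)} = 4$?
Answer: $1206537164$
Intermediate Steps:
$h = -304$ ($h = - 8 \left(-6 + \left(0 + 5\right)^{2}\right) 2 = - 8 \left(-6 + 5^{2}\right) 2 = - 8 \left(-6 + 25\right) 2 = - 8 \cdot 19 \cdot 2 = \left(-8\right) 38 = -304$)
$Q = -84$ ($Q = \left(-21\right) 4 = -84$)
$F{\left(d \right)} = -84 - d$
$\left(V + F{\left(h \right)}\right) \left(23022 + 14687\right) = \left(31776 - -220\right) \left(23022 + 14687\right) = \left(31776 + \left(-84 + 304\right)\right) 37709 = \left(31776 + 220\right) 37709 = 31996 \cdot 37709 = 1206537164$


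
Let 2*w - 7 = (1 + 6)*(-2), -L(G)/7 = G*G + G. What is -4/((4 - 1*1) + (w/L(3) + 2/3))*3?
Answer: -288/89 ≈ -3.2360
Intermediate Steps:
L(G) = -7*G - 7*G² (L(G) = -7*(G*G + G) = -7*(G² + G) = -7*(G + G²) = -7*G - 7*G²)
w = -7/2 (w = 7/2 + ((1 + 6)*(-2))/2 = 7/2 + (7*(-2))/2 = 7/2 + (½)*(-14) = 7/2 - 7 = -7/2 ≈ -3.5000)
-4/((4 - 1*1) + (w/L(3) + 2/3))*3 = -4/((4 - 1*1) + (-7*(-1/(21*(1 + 3)))/2 + 2/3))*3 = -4/((4 - 1) + (-7/(2*((-7*3*4))) + 2*(⅓)))*3 = -4/(3 + (-7/2/(-84) + ⅔))*3 = -4/(3 + (-7/2*(-1/84) + ⅔))*3 = -4/(3 + (1/24 + ⅔))*3 = -4/(3 + 17/24)*3 = -4/89/24*3 = -4*24/89*3 = -96/89*3 = -288/89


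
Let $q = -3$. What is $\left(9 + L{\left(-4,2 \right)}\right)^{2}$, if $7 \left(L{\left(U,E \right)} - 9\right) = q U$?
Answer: $\frac{19044}{49} \approx 388.65$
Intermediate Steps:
$L{\left(U,E \right)} = 9 - \frac{3 U}{7}$ ($L{\left(U,E \right)} = 9 + \frac{\left(-3\right) U}{7} = 9 - \frac{3 U}{7}$)
$\left(9 + L{\left(-4,2 \right)}\right)^{2} = \left(9 + \left(9 - - \frac{12}{7}\right)\right)^{2} = \left(9 + \left(9 + \frac{12}{7}\right)\right)^{2} = \left(9 + \frac{75}{7}\right)^{2} = \left(\frac{138}{7}\right)^{2} = \frac{19044}{49}$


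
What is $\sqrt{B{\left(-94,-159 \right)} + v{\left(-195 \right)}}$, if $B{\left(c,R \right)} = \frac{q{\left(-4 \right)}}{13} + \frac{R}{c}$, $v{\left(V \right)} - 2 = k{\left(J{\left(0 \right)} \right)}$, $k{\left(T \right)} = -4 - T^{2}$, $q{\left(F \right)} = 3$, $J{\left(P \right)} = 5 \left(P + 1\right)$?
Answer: $\frac{3 i \sqrt{4160910}}{1222} \approx 5.0078 i$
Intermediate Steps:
$J{\left(P \right)} = 5 + 5 P$ ($J{\left(P \right)} = 5 \left(1 + P\right) = 5 + 5 P$)
$v{\left(V \right)} = -27$ ($v{\left(V \right)} = 2 - \left(4 + \left(5 + 5 \cdot 0\right)^{2}\right) = 2 - \left(4 + \left(5 + 0\right)^{2}\right) = 2 - 29 = -27$)
$B{\left(c,R \right)} = \frac{3}{13} + \frac{R}{c}$
$\sqrt{B{\left(-94,-159 \right)} + v{\left(-195 \right)}} = \sqrt{\left(\frac{3}{13} - \frac{159}{-94}\right) - 27} = \sqrt{\left(\frac{3}{13} - - \frac{159}{94}\right) - 27} = \sqrt{\left(\frac{3}{13} + \frac{159}{94}\right) - 27} = \sqrt{\frac{2349}{1222} - 27} = \sqrt{- \frac{30645}{1222}} = \frac{3 i \sqrt{4160910}}{1222}$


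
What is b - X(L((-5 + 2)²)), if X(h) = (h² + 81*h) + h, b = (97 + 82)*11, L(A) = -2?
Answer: 2129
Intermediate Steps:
b = 1969 (b = 179*11 = 1969)
X(h) = h² + 82*h
b - X(L((-5 + 2)²)) = 1969 - (-2)*(82 - 2) = 1969 - (-2)*80 = 1969 - 1*(-160) = 1969 + 160 = 2129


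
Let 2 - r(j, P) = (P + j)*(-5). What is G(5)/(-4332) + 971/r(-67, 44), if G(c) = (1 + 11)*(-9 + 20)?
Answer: -351774/40793 ≈ -8.6234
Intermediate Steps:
r(j, P) = 2 + 5*P + 5*j (r(j, P) = 2 - (P + j)*(-5) = 2 - (-5*P - 5*j) = 2 + (5*P + 5*j) = 2 + 5*P + 5*j)
G(c) = 132 (G(c) = 12*11 = 132)
G(5)/(-4332) + 971/r(-67, 44) = 132/(-4332) + 971/(2 + 5*44 + 5*(-67)) = 132*(-1/4332) + 971/(2 + 220 - 335) = -11/361 + 971/(-113) = -11/361 + 971*(-1/113) = -11/361 - 971/113 = -351774/40793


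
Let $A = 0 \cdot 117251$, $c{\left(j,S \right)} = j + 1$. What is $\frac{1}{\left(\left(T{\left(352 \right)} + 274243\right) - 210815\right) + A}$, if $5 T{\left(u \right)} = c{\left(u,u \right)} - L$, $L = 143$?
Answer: $\frac{1}{63470} \approx 1.5755 \cdot 10^{-5}$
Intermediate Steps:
$c{\left(j,S \right)} = 1 + j$
$A = 0$
$T{\left(u \right)} = - \frac{142}{5} + \frac{u}{5}$ ($T{\left(u \right)} = \frac{\left(1 + u\right) - 143}{5} = \frac{-142 + u}{5} = - \frac{142}{5} + \frac{u}{5}$)
$\frac{1}{\left(\left(T{\left(352 \right)} + 274243\right) - 210815\right) + A} = \frac{1}{\left(\left(\left(- \frac{142}{5} + \frac{1}{5} \cdot 352\right) + 274243\right) - 210815\right) + 0} = \frac{1}{\left(\left(\left(- \frac{142}{5} + \frac{352}{5}\right) + 274243\right) - 210815\right) + 0} = \frac{1}{\left(\left(42 + 274243\right) - 210815\right) + 0} = \frac{1}{\left(274285 - 210815\right) + 0} = \frac{1}{63470 + 0} = \frac{1}{63470}$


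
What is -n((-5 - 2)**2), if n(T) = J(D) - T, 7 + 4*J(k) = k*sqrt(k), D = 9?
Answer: 44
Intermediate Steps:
J(k) = -7/4 + k**(3/2)/4 (J(k) = -7/4 + (k*sqrt(k))/4 = -7/4 + k**(3/2)/4)
n(T) = 5 - T (n(T) = (-7/4 + 9**(3/2)/4) - T = (-7/4 + (1/4)*27) - T = (-7/4 + 27/4) - T = 5 - T)
-n((-5 - 2)**2) = -(5 - (-5 - 2)**2) = -(5 - 1*(-7)**2) = -(5 - 1*49) = -(5 - 49) = -1*(-44) = 44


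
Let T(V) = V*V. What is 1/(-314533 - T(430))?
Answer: -1/499433 ≈ -2.0023e-6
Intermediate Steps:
T(V) = V**2
1/(-314533 - T(430)) = 1/(-314533 - 1*430**2) = 1/(-314533 - 1*184900) = 1/(-314533 - 184900) = 1/(-499433) = -1/499433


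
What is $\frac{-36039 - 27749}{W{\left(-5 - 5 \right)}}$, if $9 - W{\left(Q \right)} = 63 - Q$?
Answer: $\frac{15947}{16} \approx 996.69$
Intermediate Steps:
$W{\left(Q \right)} = -54 + Q$ ($W{\left(Q \right)} = 9 - \left(63 - Q\right) = 9 + \left(-63 + Q\right) = -54 + Q$)
$\frac{-36039 - 27749}{W{\left(-5 - 5 \right)}} = \frac{-36039 - 27749}{-54 - 10} = - \frac{63788}{-54 - 10} = - \frac{63788}{-64} = \left(-63788\right) \left(- \frac{1}{64}\right) = \frac{15947}{16}$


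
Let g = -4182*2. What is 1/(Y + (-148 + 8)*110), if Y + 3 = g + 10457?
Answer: -1/13310 ≈ -7.5131e-5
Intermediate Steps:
g = -8364
Y = 2090 (Y = -3 + (-8364 + 10457) = -3 + 2093 = 2090)
1/(Y + (-148 + 8)*110) = 1/(2090 + (-148 + 8)*110) = 1/(2090 - 140*110) = 1/(2090 - 15400) = 1/(-13310) = -1/13310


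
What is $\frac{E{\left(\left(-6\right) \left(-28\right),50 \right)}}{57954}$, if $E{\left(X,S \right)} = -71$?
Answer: $- \frac{71}{57954} \approx -0.0012251$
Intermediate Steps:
$\frac{E{\left(\left(-6\right) \left(-28\right),50 \right)}}{57954} = - \frac{71}{57954}$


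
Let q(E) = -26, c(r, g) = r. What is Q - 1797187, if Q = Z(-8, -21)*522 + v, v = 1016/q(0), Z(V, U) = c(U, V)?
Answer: -23506445/13 ≈ -1.8082e+6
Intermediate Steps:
Z(V, U) = U
v = -508/13 (v = 1016/(-26) = 1016*(-1/26) = -508/13 ≈ -39.077)
Q = -143014/13 (Q = -21*522 - 508/13 = -10962 - 508/13 = -143014/13 ≈ -11001.)
Q - 1797187 = -143014/13 - 1797187 = -23506445/13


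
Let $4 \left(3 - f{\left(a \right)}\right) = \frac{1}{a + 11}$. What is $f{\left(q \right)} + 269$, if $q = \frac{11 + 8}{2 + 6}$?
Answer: $\frac{29102}{107} \approx 271.98$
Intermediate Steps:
$q = \frac{19}{8} \approx 2.375$
$f{\left(a \right)} = 3 - \frac{1}{4 \left(11 + a\right)}$ ($f{\left(a \right)} = 3 - \frac{1}{4 \left(a + 11\right)} = 3 - \frac{1}{4 \left(11 + a\right)}$)
$f{\left(q \right)} + 269 = \frac{131 + 12 \cdot \frac{19}{8}}{4 \left(11 + \frac{19}{8}\right)} + 269 = \frac{131 + \frac{57}{2}}{4 \cdot \frac{107}{8}} + 269 = \frac{1}{4} \cdot \frac{8}{107} \cdot \frac{319}{2} + 269 = \frac{319}{107} + 269 = \frac{29102}{107}$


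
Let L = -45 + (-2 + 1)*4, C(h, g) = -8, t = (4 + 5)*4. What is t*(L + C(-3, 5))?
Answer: -2052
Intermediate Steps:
t = 36 (t = 9*4 = 36)
L = -49 (L = -45 - 1*4 = -45 - 4 = -49)
t*(L + C(-3, 5)) = 36*(-49 - 8) = 36*(-57) = -2052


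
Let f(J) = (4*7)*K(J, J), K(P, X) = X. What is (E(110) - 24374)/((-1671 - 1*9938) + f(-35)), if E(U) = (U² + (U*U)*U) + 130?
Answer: -1318856/12589 ≈ -104.76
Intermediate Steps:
E(U) = 130 + U² + U³ (E(U) = (U² + U²*U) + 130 = (U² + U³) + 130 = 130 + U² + U³)
f(J) = 28*J (f(J) = (4*7)*J = 28*J)
(E(110) - 24374)/((-1671 - 1*9938) + f(-35)) = ((130 + 110² + 110³) - 24374)/((-1671 - 1*9938) + 28*(-35)) = ((130 + 12100 + 1331000) - 24374)/((-1671 - 9938) - 980) = (1343230 - 24374)/(-11609 - 980) = 1318856/(-12589) = 1318856*(-1/12589) = -1318856/12589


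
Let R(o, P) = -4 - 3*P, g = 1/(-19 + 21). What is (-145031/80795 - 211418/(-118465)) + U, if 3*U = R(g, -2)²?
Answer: 7597355677/5742827805 ≈ 1.3229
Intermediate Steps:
g = ½ (g = 1/2 = ½ ≈ 0.50000)
U = 4/3 (U = (-4 - 3*(-2))²/3 = (-4 + 6)²/3 = (⅓)*2² = (⅓)*4 = 4/3 ≈ 1.3333)
(-145031/80795 - 211418/(-118465)) + U = (-145031/80795 - 211418/(-118465)) + 4/3 = (-145031*1/80795 - 211418*(-1/118465)) + 4/3 = (-145031/80795 + 211418/118465) + 4/3 = -19916021/1914275935 + 4/3 = 7597355677/5742827805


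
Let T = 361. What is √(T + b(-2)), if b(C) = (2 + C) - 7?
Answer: √354 ≈ 18.815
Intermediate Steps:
b(C) = -5 + C
√(T + b(-2)) = √(361 + (-5 - 2)) = √(361 - 7) = √354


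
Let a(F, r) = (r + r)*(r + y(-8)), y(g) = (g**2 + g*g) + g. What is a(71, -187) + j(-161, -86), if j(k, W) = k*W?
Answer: 38904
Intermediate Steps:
j(k, W) = W*k
y(g) = g + 2*g**2 (y(g) = (g**2 + g**2) + g = 2*g**2 + g = g + 2*g**2)
a(F, r) = 2*r*(120 + r) (a(F, r) = (r + r)*(r - 8*(1 + 2*(-8))) = (2*r)*(r - 8*(1 - 16)) = (2*r)*(r - 8*(-15)) = (2*r)*(r + 120) = (2*r)*(120 + r) = 2*r*(120 + r))
a(71, -187) + j(-161, -86) = 2*(-187)*(120 - 187) - 86*(-161) = 2*(-187)*(-67) + 13846 = 25058 + 13846 = 38904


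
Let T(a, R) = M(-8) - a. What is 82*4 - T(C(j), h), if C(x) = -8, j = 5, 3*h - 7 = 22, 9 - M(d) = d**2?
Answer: 375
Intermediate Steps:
M(d) = 9 - d**2
h = 29/3 (h = 7/3 + (1/3)*22 = 7/3 + 22/3 = 29/3 ≈ 9.6667)
T(a, R) = -55 - a (T(a, R) = (9 - 1*(-8)**2) - a = (9 - 1*64) - a = (9 - 64) - a = -55 - a)
82*4 - T(C(j), h) = 82*4 - (-55 - 1*(-8)) = 328 - (-55 + 8) = 328 - 1*(-47) = 328 + 47 = 375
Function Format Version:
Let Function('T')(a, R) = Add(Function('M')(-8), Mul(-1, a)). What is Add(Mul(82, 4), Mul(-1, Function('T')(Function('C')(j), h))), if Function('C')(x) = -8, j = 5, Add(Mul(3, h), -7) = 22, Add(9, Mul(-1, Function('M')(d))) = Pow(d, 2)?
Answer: 375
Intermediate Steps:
Function('M')(d) = Add(9, Mul(-1, Pow(d, 2)))
h = Rational(29, 3) (h = Add(Rational(7, 3), Mul(Rational(1, 3), 22)) = Add(Rational(7, 3), Rational(22, 3)) = Rational(29, 3) ≈ 9.6667)
Function('T')(a, R) = Add(-55, Mul(-1, a)) (Function('T')(a, R) = Add(Add(9, Mul(-1, Pow(-8, 2))), Mul(-1, a)) = Add(Add(9, Mul(-1, 64)), Mul(-1, a)) = Add(Add(9, -64), Mul(-1, a)) = Add(-55, Mul(-1, a)))
Add(Mul(82, 4), Mul(-1, Function('T')(Function('C')(j), h))) = Add(Mul(82, 4), Mul(-1, Add(-55, Mul(-1, -8)))) = Add(328, Mul(-1, Add(-55, 8))) = Add(328, Mul(-1, -47)) = Add(328, 47) = 375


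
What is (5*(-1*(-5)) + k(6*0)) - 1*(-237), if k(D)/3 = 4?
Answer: 274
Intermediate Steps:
k(D) = 12 (k(D) = 3*4 = 12)
(5*(-1*(-5)) + k(6*0)) - 1*(-237) = (5*(-1*(-5)) + 12) - 1*(-237) = (5*5 + 12) + 237 = (25 + 12) + 237 = 37 + 237 = 274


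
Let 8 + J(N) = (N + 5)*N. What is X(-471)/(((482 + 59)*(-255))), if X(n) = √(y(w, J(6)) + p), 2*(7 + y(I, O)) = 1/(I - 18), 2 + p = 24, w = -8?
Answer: -√10127/3586830 ≈ -2.8056e-5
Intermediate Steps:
p = 22 (p = -2 + 24 = 22)
J(N) = -8 + N*(5 + N) (J(N) = -8 + (N + 5)*N = -8 + (5 + N)*N = -8 + N*(5 + N))
y(I, O) = -7 + 1/(2*(-18 + I)) (y(I, O) = -7 + 1/(2*(I - 18)) = -7 + 1/(2*(-18 + I)))
X(n) = √10127/26 (X(n) = √((253 - 14*(-8))/(2*(-18 - 8)) + 22) = √((½)*(253 + 112)/(-26) + 22) = √((½)*(-1/26)*365 + 22) = √(-365/52 + 22) = √(779/52) = √10127/26)
X(-471)/(((482 + 59)*(-255))) = (√10127/26)/(((482 + 59)*(-255))) = (√10127/26)/((541*(-255))) = (√10127/26)/(-137955) = (√10127/26)*(-1/137955) = -√10127/3586830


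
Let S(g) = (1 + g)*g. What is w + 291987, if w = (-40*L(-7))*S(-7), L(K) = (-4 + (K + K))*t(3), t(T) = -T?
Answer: 201267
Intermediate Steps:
S(g) = g*(1 + g)
L(K) = 12 - 6*K (L(K) = (-4 + (K + K))*(-1*3) = (-4 + 2*K)*(-3) = 12 - 6*K)
w = -90720 (w = (-40*(12 - 6*(-7)))*(-7*(1 - 7)) = (-40*(12 + 42))*(-7*(-6)) = -40*54*42 = -2160*42 = -90720)
w + 291987 = -90720 + 291987 = 201267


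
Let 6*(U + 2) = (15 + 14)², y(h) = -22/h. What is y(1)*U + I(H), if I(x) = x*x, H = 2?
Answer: -9107/3 ≈ -3035.7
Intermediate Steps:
I(x) = x²
U = 829/6 (U = -2 + (15 + 14)²/6 = -2 + (⅙)*29² = -2 + (⅙)*841 = -2 + 841/6 = 829/6 ≈ 138.17)
y(1)*U + I(H) = -22/1*(829/6) + 2² = -22*1*(829/6) + 4 = -22*829/6 + 4 = -9119/3 + 4 = -9107/3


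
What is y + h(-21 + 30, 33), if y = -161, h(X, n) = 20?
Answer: -141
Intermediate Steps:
y + h(-21 + 30, 33) = -161 + 20 = -141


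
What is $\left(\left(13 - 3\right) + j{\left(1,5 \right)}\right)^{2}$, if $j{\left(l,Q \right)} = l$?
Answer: $121$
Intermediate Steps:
$\left(\left(13 - 3\right) + j{\left(1,5 \right)}\right)^{2} = \left(\left(13 - 3\right) + 1\right)^{2} = \left(10 + 1\right)^{2} = 11^{2} = 121$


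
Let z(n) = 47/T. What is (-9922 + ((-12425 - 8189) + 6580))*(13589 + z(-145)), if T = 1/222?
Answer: -575494988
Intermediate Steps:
T = 1/222 ≈ 0.0045045
z(n) = 10434 (z(n) = 47/(1/222) = 47*222 = 10434)
(-9922 + ((-12425 - 8189) + 6580))*(13589 + z(-145)) = (-9922 + ((-12425 - 8189) + 6580))*(13589 + 10434) = (-9922 + (-20614 + 6580))*24023 = (-9922 - 14034)*24023 = -23956*24023 = -575494988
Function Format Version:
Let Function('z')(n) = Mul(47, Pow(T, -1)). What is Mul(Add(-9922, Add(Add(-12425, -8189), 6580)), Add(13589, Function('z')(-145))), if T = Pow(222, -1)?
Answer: -575494988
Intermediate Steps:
T = Rational(1, 222) ≈ 0.0045045
Function('z')(n) = 10434 (Function('z')(n) = Mul(47, Pow(Rational(1, 222), -1)) = Mul(47, 222) = 10434)
Mul(Add(-9922, Add(Add(-12425, -8189), 6580)), Add(13589, Function('z')(-145))) = Mul(Add(-9922, Add(Add(-12425, -8189), 6580)), Add(13589, 10434)) = Mul(Add(-9922, Add(-20614, 6580)), 24023) = Mul(Add(-9922, -14034), 24023) = Mul(-23956, 24023) = -575494988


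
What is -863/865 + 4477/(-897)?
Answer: -4646716/775905 ≈ -5.9888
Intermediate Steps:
-863/865 + 4477/(-897) = -863*1/865 + 4477*(-1/897) = -863/865 - 4477/897 = -4646716/775905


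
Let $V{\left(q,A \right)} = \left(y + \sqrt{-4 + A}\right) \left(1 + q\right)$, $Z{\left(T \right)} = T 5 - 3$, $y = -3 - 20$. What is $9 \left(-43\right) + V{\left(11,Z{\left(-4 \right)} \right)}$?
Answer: $-663 + 36 i \sqrt{3} \approx -663.0 + 62.354 i$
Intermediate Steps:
$y = -23$ ($y = -3 - 20 = -23$)
$Z{\left(T \right)} = -3 + 5 T$ ($Z{\left(T \right)} = 5 T - 3 = -3 + 5 T$)
$V{\left(q,A \right)} = \left(1 + q\right) \left(-23 + \sqrt{-4 + A}\right)$ ($V{\left(q,A \right)} = \left(-23 + \sqrt{-4 + A}\right) \left(1 + q\right) = \left(1 + q\right) \left(-23 + \sqrt{-4 + A}\right)$)
$9 \left(-43\right) + V{\left(11,Z{\left(-4 \right)} \right)} = 9 \left(-43\right) + \left(-23 + \sqrt{-4 + \left(-3 + 5 \left(-4\right)\right)} - 253 + 11 \sqrt{-4 + \left(-3 + 5 \left(-4\right)\right)}\right) = -387 + \left(-23 + \sqrt{-4 - 23} - 253 + 11 \sqrt{-4 - 23}\right) = -387 + \left(-23 + \sqrt{-27} - 253 + 11 \sqrt{-27}\right) = -387 + \left(-23 + 3 i \sqrt{3} - 253 + 11 \cdot 3 i \sqrt{3}\right) = -387 + \left(-23 + 3 i \sqrt{3} - 253 + 33 i \sqrt{3}\right) = -387 - \left(276 - 36 i \sqrt{3}\right) = -663 + 36 i \sqrt{3}$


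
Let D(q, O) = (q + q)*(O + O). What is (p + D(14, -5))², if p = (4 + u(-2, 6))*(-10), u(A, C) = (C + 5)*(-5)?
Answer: 52900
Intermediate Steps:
u(A, C) = -25 - 5*C (u(A, C) = (5 + C)*(-5) = -25 - 5*C)
D(q, O) = 4*O*q (D(q, O) = (2*q)*(2*O) = 4*O*q)
p = 510 (p = (4 + (-25 - 5*6))*(-10) = (4 + (-25 - 30))*(-10) = (4 - 55)*(-10) = -51*(-10) = 510)
(p + D(14, -5))² = (510 + 4*(-5)*14)² = (510 - 280)² = 230² = 52900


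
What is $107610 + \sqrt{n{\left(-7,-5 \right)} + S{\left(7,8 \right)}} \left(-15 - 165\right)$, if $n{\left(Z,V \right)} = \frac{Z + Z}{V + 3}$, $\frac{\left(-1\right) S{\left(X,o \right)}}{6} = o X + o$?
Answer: $107610 - 180 i \sqrt{377} \approx 1.0761 \cdot 10^{5} - 3495.0 i$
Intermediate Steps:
$S{\left(X,o \right)} = - 6 o - 6 X o$ ($S{\left(X,o \right)} = - 6 \left(o X + o\right) = - 6 \left(X o + o\right) = - 6 \left(o + X o\right) = - 6 o - 6 X o$)
$n{\left(Z,V \right)} = \frac{2 Z}{3 + V}$
$107610 + \sqrt{n{\left(-7,-5 \right)} + S{\left(7,8 \right)}} \left(-15 - 165\right) = 107610 + \sqrt{2 \left(-7\right) \frac{1}{3 - 5} - 48 \left(1 + 7\right)} \left(-15 - 165\right) = 107610 + \sqrt{2 \left(-7\right) \frac{1}{-2} - 48 \cdot 8} \left(-180\right) = 107610 + \sqrt{2 \left(-7\right) \left(- \frac{1}{2}\right) - 384} \left(-180\right) = 107610 + \sqrt{7 - 384} \left(-180\right) = 107610 + \sqrt{-377} \left(-180\right) = 107610 + i \sqrt{377} \left(-180\right) = 107610 - 180 i \sqrt{377}$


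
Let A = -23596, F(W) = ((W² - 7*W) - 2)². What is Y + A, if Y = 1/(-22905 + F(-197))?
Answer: -38104984340835/1614891691 ≈ -23596.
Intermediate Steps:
F(W) = (-2 + W² - 7*W)²
Y = 1/1614891691 (Y = 1/(-22905 + (2 - 1*(-197)² + 7*(-197))²) = 1/(-22905 + (2 - 1*38809 - 1379)²) = 1/(-22905 + (2 - 38809 - 1379)²) = 1/(-22905 + (-40186)²) = 1/(-22905 + 1614914596) = 1/1614891691 ≈ 6.1924e-10)
Y + A = 1/1614891691 - 23596 = -38104984340835/1614891691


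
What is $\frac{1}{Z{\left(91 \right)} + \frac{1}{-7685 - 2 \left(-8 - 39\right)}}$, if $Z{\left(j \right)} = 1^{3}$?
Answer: $\frac{7591}{7590} \approx 1.0001$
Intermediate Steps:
$Z{\left(j \right)} = 1$
$\frac{1}{Z{\left(91 \right)} + \frac{1}{-7685 - 2 \left(-8 - 39\right)}} = \frac{1}{1 + \frac{1}{-7685 - 2 \left(-8 - 39\right)}} = \frac{1}{1 + \frac{1}{-7685 - -94}} = \frac{1}{1 + \frac{1}{-7685 + 94}} = \frac{1}{1 + \frac{1}{-7591}} = \frac{1}{1 - \frac{1}{7591}} = \frac{1}{\frac{7590}{7591}} = \frac{7591}{7590}$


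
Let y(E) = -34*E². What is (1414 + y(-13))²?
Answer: 18766224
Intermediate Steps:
(1414 + y(-13))² = (1414 - 34*(-13)²)² = (1414 - 34*169)² = (1414 - 5746)² = (-4332)² = 18766224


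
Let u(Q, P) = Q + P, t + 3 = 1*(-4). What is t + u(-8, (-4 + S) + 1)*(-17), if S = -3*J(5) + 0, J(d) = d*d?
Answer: 1455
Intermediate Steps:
J(d) = d²
t = -7 (t = -3 + 1*(-4) = -3 - 4 = -7)
S = -75 (S = -3*5² + 0 = -3*25 + 0 = -75 + 0 = -75)
u(Q, P) = P + Q
t + u(-8, (-4 + S) + 1)*(-17) = -7 + (((-4 - 75) + 1) - 8)*(-17) = -7 + ((-79 + 1) - 8)*(-17) = -7 + (-78 - 8)*(-17) = -7 - 86*(-17) = -7 + 1462 = 1455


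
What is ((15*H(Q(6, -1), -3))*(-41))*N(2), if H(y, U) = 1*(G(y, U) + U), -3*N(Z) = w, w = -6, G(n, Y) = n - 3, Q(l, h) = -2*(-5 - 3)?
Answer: -12300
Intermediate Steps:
Q(l, h) = 16 (Q(l, h) = -2*(-8) = 16)
G(n, Y) = -3 + n
N(Z) = 2 (N(Z) = -1/3*(-6) = 2)
H(y, U) = -3 + U + y (H(y, U) = 1*((-3 + y) + U) = 1*(-3 + U + y) = -3 + U + y)
((15*H(Q(6, -1), -3))*(-41))*N(2) = ((15*(-3 - 3 + 16))*(-41))*2 = ((15*10)*(-41))*2 = (150*(-41))*2 = -6150*2 = -12300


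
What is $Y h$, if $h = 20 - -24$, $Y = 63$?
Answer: $2772$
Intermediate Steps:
$h = 44$ ($h = 20 + 24 = 44$)
$Y h = 63 \cdot 44 = 2772$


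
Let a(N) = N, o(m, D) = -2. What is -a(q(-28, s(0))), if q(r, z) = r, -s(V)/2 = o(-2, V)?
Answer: 28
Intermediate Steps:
s(V) = 4 (s(V) = -2*(-2) = 4)
-a(q(-28, s(0))) = -1*(-28) = 28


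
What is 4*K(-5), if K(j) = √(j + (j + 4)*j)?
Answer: 0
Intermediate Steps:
K(j) = √(j + j*(4 + j)) (K(j) = √(j + (4 + j)*j) = √(j + j*(4 + j)))
4*K(-5) = 4*√(-5*(5 - 5)) = 4*√(-5*0) = 4*√0 = 4*0 = 0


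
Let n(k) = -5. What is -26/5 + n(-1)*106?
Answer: -2676/5 ≈ -535.20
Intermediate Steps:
-26/5 + n(-1)*106 = -26/5 - 5*106 = -26*⅕ - 530 = -26/5 - 530 = -2676/5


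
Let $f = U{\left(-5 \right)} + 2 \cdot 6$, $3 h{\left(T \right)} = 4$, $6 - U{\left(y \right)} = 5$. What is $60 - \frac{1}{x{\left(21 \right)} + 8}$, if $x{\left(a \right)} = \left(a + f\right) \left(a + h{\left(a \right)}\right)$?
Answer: $\frac{138117}{2302} \approx 59.999$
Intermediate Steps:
$U{\left(y \right)} = 1$ ($U{\left(y \right)} = 6 - 5 = 1$)
$h{\left(T \right)} = \frac{4}{3}$ ($h{\left(T \right)} = \frac{1}{3} \cdot 4 = \frac{4}{3}$)
$f = 13$ ($f = 1 + 2 \cdot 6 = 1 + 12 = 13$)
$x{\left(a \right)} = \left(13 + a\right) \left(\frac{4}{3} + a\right)$ ($x{\left(a \right)} = \left(a + 13\right) \left(a + \frac{4}{3}\right) = \left(13 + a\right) \left(\frac{4}{3} + a\right)$)
$60 - \frac{1}{x{\left(21 \right)} + 8} = 60 - \frac{1}{\left(\frac{52}{3} + 21^{2} + \frac{43}{3} \cdot 21\right) + 8} = 60 - \frac{1}{\left(\frac{52}{3} + 441 + 301\right) + 8} = 60 - \frac{1}{\frac{2278}{3} + 8} = 60 - \frac{1}{\frac{2302}{3}} = 60 - \frac{3}{2302} = \frac{138117}{2302}$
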